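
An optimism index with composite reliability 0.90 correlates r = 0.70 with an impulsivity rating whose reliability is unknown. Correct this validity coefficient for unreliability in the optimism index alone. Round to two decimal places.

0.74

Single correction: r_c = r_obs / √r_xx = 0.70 / √0.90 = 0.70 / 0.9487 ≈ 0.74.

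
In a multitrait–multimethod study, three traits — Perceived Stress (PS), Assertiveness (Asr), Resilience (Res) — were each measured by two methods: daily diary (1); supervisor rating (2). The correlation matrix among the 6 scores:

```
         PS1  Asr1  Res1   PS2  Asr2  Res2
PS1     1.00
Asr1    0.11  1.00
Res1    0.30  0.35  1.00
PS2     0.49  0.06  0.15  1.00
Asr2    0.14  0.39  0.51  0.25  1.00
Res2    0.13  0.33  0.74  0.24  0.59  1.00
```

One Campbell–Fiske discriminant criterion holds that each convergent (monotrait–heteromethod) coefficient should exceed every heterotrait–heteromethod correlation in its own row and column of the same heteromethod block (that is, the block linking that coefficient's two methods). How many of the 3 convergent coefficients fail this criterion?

1

Convergent coefficients and their comparison sets:
PS (methods 1·2): 0.49 vs {0.14, 0.06, 0.13, 0.15} → pass.
Asr (methods 1·2): 0.39 vs {0.06, 0.14, 0.33, 0.51} → fail.
Res (methods 1·2): 0.74 vs {0.15, 0.13, 0.51, 0.33} → pass.
1 of 3 fail.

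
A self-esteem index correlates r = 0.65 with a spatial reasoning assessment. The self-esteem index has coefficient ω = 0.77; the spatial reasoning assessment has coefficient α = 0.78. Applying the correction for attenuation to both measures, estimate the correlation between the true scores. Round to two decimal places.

0.84

r_true = r_obs / √(r_xx · r_yy) = 0.65 / √(0.77 × 0.78) = 0.65 / √0.6006 = 0.65 / 0.7750 ≈ 0.84.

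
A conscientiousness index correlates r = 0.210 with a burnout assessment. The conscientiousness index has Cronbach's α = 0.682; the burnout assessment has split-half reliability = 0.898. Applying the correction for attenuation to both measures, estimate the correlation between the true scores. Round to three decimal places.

0.268

r_true = r_obs / √(r_xx · r_yy) = 0.210 / √(0.682 × 0.898) = 0.210 / √0.612436 = 0.210 / 0.7826 ≈ 0.268.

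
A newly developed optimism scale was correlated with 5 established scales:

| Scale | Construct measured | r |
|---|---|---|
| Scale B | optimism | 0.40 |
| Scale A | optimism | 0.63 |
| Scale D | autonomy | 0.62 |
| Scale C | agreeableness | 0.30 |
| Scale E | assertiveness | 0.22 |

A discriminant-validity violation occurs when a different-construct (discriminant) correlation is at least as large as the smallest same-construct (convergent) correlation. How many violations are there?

Convergent (same construct = optimism): Scale B, Scale A.
Smallest convergent = 0.40. Discriminant values: 0.62, 0.30, 0.22; count ≥ 0.40 → 1.

1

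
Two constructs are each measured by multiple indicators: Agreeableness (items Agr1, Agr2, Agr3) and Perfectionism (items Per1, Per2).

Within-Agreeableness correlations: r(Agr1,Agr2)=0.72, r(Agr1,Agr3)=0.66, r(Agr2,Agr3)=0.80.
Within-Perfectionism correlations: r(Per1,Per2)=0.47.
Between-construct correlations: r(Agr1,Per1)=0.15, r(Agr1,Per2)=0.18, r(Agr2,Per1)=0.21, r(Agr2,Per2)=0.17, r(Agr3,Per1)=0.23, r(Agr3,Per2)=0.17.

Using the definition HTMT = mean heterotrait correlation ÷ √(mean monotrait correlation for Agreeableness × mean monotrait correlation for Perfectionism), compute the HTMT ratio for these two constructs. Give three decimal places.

Between-construct mean = 1.11/6 = 0.1850.
Mean within-Agr = 2.18/3 = 0.7267; mean within-Per = 0.47/1 = 0.4700.
Geometric mean = √(0.7267 × 0.4700) = 0.5844.
HTMT = 0.1850 / 0.5844 = 0.317.

0.317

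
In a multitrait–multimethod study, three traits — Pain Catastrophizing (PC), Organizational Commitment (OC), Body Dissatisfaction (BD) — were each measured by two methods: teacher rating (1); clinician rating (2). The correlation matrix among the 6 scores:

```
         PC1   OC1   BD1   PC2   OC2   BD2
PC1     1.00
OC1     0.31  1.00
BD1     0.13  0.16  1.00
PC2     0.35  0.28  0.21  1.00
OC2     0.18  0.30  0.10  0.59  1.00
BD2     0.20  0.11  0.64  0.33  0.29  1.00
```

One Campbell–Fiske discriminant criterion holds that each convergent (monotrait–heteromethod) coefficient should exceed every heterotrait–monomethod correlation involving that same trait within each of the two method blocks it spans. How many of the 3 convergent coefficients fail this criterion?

Each convergent coefficient versus the relevant comparison correlations:
PC (methods 1·2): 0.35 vs {0.31, 0.59, 0.13, 0.33} → fail.
OC (methods 1·2): 0.30 vs {0.31, 0.59, 0.16, 0.29} → fail.
BD (methods 1·2): 0.64 vs {0.13, 0.33, 0.16, 0.29} → pass.
2 of 3 fail.

2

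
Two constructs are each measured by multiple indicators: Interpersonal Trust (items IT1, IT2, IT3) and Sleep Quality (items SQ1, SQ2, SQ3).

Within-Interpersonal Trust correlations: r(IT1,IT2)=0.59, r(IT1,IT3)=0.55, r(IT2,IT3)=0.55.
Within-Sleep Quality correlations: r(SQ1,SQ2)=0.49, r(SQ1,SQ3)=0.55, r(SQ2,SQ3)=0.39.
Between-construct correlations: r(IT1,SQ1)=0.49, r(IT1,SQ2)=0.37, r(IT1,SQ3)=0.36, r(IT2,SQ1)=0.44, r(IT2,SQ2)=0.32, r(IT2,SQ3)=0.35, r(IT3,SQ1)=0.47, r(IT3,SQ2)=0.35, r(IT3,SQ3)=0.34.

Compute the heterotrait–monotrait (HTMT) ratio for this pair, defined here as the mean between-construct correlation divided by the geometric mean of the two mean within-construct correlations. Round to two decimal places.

Mean heterotrait r = 3.49/9 = 0.3878.
Mean within-IT = 1.69/3 = 0.5633; mean within-SQ = 1.43/3 = 0.4767.
Geometric mean = √(0.5633 × 0.4767) = 0.5182.
HTMT = 0.3878 / 0.5182 = 0.75.

0.75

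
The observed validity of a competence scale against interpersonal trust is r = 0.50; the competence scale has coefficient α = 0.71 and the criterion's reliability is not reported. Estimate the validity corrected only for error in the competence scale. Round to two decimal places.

Single correction: r_c = r_obs / √r_xx = 0.50 / √0.71 = 0.50 / 0.8426 ≈ 0.59.

0.59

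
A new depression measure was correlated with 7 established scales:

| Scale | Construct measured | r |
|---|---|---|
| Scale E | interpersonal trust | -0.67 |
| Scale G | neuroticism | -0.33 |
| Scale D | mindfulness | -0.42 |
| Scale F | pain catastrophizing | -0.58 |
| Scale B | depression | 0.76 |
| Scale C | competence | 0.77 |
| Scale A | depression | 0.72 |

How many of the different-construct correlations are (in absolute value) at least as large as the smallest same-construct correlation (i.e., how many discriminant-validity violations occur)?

Convergent (same construct = depression): Scale B, Scale A.
Smallest convergent = 0.72. Discriminant |r|: 0.67, 0.33, 0.42, 0.58, 0.77; count ≥ 0.72 → 1.

1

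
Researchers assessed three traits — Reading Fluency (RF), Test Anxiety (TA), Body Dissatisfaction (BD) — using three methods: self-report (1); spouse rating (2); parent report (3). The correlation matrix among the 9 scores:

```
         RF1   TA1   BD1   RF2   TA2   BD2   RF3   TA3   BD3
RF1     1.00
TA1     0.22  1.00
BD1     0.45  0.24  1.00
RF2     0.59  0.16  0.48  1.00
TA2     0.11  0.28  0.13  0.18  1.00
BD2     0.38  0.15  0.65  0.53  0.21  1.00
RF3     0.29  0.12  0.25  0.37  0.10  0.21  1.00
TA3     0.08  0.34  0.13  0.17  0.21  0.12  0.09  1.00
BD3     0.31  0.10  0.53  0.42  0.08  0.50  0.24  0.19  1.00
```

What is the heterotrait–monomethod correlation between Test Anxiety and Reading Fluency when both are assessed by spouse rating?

Different traits, same method: r(TA2, RF2) = 0.18.

0.18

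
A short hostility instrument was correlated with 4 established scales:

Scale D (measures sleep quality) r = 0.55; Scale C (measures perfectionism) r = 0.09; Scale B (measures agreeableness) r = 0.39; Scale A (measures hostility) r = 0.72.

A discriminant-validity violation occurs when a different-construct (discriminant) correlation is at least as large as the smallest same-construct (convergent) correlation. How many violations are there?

Convergent (same construct = hostility): Scale A.
Smallest convergent = 0.72. Discriminant values: 0.55, 0.09, 0.39; count ≥ 0.72 → 0.

0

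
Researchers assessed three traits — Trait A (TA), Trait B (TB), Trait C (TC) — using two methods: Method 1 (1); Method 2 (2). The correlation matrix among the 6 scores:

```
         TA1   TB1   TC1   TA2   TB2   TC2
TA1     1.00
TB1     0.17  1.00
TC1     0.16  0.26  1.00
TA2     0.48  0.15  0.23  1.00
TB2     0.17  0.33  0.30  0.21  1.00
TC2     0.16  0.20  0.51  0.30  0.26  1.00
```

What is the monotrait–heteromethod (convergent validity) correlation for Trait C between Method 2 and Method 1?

0.51

Same trait (TC), different methods: r(TC2, TC1) = 0.51.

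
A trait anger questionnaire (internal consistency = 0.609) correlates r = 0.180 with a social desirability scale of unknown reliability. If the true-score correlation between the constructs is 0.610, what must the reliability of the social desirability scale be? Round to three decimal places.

0.143

r_true = r_obs / √(r_xx · r_yy) ⇒ 0.610 = 0.180 / √(0.609 · r_yy).
√(0.609 · r_yy) = 0.180 / 0.610 = 0.2951; 0.609 · r_yy = 0.0871; r_yy = 0.0871 / 0.609 ≈ 0.143.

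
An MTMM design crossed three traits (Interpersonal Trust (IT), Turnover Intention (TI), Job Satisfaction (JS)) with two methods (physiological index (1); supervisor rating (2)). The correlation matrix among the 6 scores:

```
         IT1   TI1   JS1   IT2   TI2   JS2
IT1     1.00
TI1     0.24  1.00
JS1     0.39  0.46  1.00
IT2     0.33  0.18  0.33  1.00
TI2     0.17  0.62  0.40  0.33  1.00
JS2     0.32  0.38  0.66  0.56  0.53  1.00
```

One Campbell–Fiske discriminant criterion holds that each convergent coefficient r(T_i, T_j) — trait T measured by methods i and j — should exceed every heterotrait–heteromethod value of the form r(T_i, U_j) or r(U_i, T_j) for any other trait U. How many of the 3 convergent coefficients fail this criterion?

1

Checking each validity diagonal entry against its comparison values:
IT (methods 1·2): 0.33 vs {0.17, 0.18, 0.32, 0.33} → fail.
TI (methods 1·2): 0.62 vs {0.18, 0.17, 0.38, 0.40} → pass.
JS (methods 1·2): 0.66 vs {0.33, 0.32, 0.40, 0.38} → pass.
1 of 3 fail.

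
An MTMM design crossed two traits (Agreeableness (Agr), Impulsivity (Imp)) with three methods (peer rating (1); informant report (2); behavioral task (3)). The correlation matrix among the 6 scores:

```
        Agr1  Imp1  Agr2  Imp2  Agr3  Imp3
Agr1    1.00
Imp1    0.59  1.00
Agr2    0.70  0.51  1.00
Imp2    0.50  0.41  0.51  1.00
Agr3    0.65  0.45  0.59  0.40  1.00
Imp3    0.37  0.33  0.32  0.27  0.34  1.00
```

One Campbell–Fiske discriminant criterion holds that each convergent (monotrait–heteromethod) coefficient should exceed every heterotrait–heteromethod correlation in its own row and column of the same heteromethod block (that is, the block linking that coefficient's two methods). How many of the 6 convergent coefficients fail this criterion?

Each convergent coefficient versus the relevant comparison correlations:
Agr (methods 1·2): 0.70 vs {0.50, 0.51} → pass.
Agr (methods 1·3): 0.65 vs {0.37, 0.45} → pass.
Agr (methods 2·3): 0.59 vs {0.32, 0.40} → pass.
Imp (methods 1·2): 0.41 vs {0.51, 0.50} → fail.
Imp (methods 1·3): 0.33 vs {0.45, 0.37} → fail.
Imp (methods 2·3): 0.27 vs {0.40, 0.32} → fail.
3 of 6 fail.

3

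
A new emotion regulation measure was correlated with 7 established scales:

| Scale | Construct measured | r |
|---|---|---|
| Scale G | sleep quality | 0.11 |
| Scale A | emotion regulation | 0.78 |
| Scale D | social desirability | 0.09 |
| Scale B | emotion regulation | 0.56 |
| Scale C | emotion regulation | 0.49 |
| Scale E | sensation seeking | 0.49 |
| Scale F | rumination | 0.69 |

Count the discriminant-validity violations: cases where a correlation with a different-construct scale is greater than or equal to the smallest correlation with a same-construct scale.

2

Convergent (same construct = emotion regulation): Scale A, Scale B, Scale C.
Smallest convergent = 0.49. Discriminant values: 0.11, 0.09, 0.49, 0.69; count ≥ 0.49 → 2.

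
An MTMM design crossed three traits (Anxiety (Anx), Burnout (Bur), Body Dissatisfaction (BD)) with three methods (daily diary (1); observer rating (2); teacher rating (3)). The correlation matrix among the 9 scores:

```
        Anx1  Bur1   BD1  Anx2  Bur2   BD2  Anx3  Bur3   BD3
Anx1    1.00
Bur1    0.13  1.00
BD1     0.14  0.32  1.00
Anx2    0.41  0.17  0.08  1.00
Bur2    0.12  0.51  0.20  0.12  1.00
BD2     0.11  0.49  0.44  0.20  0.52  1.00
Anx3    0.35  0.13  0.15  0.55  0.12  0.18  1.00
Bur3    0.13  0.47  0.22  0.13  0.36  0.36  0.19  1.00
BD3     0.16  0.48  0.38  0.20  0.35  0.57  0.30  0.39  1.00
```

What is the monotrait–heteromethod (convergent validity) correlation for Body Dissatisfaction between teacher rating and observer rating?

0.57

Same trait (BD), different methods: r(BD3, BD2) = 0.57.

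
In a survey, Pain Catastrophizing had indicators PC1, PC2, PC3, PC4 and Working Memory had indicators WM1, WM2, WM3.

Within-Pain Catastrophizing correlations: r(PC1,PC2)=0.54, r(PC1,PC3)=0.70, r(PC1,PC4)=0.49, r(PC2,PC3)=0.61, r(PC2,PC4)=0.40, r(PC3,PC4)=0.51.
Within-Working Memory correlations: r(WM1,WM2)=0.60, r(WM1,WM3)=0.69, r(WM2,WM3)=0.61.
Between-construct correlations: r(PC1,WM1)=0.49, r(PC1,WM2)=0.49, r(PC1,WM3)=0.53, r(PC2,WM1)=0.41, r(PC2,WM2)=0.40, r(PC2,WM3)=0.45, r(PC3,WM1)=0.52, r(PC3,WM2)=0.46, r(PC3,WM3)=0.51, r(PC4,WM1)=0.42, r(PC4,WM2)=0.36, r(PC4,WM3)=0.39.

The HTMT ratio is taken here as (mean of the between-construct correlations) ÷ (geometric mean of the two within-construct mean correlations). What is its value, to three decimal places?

0.773

Between-construct mean = 5.43/12 = 0.4525.
Mean within-PC = 3.25/6 = 0.5417; mean within-WM = 1.90/3 = 0.6333.
Geometric mean = √(0.5417 × 0.6333) = 0.5857.
HTMT = 0.4525 / 0.5857 = 0.773.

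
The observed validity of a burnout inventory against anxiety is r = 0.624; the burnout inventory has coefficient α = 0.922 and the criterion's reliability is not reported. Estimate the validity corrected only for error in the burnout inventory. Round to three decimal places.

0.650

Single correction: r_c = r_obs / √r_xx = 0.624 / √0.922 = 0.624 / 0.9602 ≈ 0.650.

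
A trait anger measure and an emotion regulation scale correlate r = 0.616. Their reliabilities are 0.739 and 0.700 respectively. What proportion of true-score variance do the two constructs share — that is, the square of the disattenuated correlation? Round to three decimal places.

0.734

Disattenuated r = 0.616 / √(0.739 × 0.700) = 0.616 / 0.7192 = 0.8565.
Shared true-score variance = 0.8565² = 0.7336 ≈ 0.734.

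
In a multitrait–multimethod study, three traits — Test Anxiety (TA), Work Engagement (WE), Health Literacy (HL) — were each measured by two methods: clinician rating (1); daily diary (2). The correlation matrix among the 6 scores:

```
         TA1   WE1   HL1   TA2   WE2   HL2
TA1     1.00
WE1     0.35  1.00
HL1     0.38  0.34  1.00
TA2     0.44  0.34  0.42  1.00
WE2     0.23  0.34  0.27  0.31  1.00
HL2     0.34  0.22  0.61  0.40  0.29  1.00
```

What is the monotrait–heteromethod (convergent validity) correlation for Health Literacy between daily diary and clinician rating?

Same trait (HL), different methods: r(HL2, HL1) = 0.61.

0.61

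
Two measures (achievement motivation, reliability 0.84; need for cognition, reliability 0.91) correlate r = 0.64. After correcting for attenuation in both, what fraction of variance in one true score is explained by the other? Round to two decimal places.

Disattenuated r = 0.64 / √(0.84 × 0.91) = 0.64 / 0.8743 = 0.7320.
Shared true-score variance = 0.7320² = 0.5358 ≈ 0.54.

0.54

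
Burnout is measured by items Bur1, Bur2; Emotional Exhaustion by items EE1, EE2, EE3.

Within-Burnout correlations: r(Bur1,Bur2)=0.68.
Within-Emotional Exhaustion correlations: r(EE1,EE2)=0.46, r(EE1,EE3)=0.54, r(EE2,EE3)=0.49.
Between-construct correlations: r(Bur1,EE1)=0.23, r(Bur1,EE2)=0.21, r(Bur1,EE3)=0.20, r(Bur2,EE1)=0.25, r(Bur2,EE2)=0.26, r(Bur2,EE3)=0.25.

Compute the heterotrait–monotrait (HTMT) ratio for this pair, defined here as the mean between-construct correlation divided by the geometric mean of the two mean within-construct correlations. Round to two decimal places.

0.40

Mean heterotrait r = 1.40/6 = 0.2333.
Mean within-Bur = 0.68/1 = 0.6800; mean within-EE = 1.49/3 = 0.4967.
Geometric mean = √(0.6800 × 0.4967) = 0.5812.
HTMT = 0.2333 / 0.5812 = 0.40.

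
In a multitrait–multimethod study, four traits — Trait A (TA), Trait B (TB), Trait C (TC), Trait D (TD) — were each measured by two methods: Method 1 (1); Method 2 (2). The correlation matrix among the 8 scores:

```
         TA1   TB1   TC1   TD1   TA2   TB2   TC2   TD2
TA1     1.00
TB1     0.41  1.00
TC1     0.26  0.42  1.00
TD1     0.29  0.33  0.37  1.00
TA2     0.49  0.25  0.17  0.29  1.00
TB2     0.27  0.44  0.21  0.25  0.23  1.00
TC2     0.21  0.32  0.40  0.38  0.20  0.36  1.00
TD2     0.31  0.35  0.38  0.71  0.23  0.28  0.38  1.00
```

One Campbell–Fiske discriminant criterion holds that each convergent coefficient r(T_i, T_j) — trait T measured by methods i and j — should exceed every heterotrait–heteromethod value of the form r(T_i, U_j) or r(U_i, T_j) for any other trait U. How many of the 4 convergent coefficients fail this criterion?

0

Convergent coefficients and their comparison sets:
TA (methods 1·2): 0.49 vs {0.27, 0.25, 0.21, 0.17, 0.31, 0.29} → pass.
TB (methods 1·2): 0.44 vs {0.25, 0.27, 0.32, 0.21, 0.35, 0.25} → pass.
TC (methods 1·2): 0.40 vs {0.17, 0.21, 0.21, 0.32, 0.38, 0.38} → pass.
TD (methods 1·2): 0.71 vs {0.29, 0.31, 0.25, 0.35, 0.38, 0.38} → pass.
0 of 4 fail.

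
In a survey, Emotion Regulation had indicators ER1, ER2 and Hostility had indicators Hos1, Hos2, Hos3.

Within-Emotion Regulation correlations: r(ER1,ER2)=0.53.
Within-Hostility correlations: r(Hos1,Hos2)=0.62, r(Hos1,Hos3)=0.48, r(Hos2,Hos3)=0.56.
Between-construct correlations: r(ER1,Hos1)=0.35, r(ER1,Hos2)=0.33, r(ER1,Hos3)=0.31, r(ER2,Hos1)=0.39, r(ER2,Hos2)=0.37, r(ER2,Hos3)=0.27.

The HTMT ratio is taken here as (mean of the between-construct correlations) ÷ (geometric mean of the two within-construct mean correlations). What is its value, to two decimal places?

0.62

Mean heterotrait r = 2.02/6 = 0.3367.
Mean within-ER = 0.53/1 = 0.5300; mean within-Hos = 1.66/3 = 0.5533.
Geometric mean = √(0.5300 × 0.5533) = 0.5415.
HTMT = 0.3367 / 0.5415 = 0.62.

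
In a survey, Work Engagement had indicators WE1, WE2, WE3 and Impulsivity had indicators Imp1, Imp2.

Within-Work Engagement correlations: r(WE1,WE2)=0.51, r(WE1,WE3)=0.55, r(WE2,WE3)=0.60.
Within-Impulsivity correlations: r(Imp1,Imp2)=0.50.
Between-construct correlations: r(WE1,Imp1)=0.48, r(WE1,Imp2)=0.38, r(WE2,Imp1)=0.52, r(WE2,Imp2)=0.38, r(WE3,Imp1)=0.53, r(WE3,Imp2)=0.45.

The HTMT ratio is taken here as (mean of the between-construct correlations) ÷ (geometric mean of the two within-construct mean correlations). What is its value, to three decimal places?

Between-construct mean = 2.74/6 = 0.4567.
Mean within-WE = 1.66/3 = 0.5533; mean within-Imp = 0.50/1 = 0.5000.
Geometric mean = √(0.5533 × 0.5000) = 0.5260.
HTMT = 0.4567 / 0.5260 = 0.868.

0.868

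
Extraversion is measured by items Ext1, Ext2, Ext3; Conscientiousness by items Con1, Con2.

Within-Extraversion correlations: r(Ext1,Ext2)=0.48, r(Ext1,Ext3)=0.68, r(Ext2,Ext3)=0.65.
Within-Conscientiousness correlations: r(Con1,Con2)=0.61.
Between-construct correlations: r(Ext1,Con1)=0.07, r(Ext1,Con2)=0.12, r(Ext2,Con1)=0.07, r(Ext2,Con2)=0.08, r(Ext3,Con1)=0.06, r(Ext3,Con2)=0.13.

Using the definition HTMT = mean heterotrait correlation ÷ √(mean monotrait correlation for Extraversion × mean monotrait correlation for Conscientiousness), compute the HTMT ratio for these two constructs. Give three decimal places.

Mean heterotrait r = 0.53/6 = 0.0883.
Mean within-Ext = 1.81/3 = 0.6033; mean within-Con = 0.61/1 = 0.6100.
Geometric mean = √(0.6033 × 0.6100) = 0.6066.
HTMT = 0.0883 / 0.6066 = 0.146.

0.146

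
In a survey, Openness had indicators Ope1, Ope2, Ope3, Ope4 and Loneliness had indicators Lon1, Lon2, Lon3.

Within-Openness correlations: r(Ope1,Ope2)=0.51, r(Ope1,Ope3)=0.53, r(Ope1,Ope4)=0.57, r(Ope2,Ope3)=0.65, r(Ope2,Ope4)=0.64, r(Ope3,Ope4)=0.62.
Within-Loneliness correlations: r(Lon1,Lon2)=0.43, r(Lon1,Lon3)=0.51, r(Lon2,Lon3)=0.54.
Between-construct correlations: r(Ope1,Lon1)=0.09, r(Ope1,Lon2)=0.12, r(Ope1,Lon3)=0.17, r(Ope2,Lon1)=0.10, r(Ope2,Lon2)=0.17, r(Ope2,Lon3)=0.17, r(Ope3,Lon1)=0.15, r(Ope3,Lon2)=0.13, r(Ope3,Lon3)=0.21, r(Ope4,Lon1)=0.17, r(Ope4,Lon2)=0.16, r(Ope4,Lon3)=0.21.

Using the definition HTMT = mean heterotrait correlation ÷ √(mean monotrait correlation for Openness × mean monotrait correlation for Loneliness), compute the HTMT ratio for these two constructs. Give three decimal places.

0.287

Between-construct mean = 1.85/12 = 0.1542.
Mean within-Ope = 3.52/6 = 0.5867; mean within-Lon = 1.48/3 = 0.4933.
Geometric mean = √(0.5867 × 0.4933) = 0.5380.
HTMT = 0.1542 / 0.5380 = 0.287.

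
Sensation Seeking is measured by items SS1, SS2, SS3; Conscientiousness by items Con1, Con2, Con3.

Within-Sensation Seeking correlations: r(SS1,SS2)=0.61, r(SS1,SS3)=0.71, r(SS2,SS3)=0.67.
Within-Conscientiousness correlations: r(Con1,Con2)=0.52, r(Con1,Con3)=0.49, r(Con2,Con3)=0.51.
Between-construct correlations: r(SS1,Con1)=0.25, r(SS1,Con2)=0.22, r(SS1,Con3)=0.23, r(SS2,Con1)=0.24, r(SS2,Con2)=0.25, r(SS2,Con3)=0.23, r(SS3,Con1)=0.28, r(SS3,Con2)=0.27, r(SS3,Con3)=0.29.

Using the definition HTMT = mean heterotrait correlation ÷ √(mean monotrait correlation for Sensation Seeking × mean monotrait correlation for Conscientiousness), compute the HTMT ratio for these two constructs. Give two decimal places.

0.43

Between-construct mean = 2.26/9 = 0.2511.
Mean within-SS = 1.99/3 = 0.6633; mean within-Con = 1.52/3 = 0.5067.
Geometric mean = √(0.6633 × 0.5067) = 0.5797.
HTMT = 0.2511 / 0.5797 = 0.43.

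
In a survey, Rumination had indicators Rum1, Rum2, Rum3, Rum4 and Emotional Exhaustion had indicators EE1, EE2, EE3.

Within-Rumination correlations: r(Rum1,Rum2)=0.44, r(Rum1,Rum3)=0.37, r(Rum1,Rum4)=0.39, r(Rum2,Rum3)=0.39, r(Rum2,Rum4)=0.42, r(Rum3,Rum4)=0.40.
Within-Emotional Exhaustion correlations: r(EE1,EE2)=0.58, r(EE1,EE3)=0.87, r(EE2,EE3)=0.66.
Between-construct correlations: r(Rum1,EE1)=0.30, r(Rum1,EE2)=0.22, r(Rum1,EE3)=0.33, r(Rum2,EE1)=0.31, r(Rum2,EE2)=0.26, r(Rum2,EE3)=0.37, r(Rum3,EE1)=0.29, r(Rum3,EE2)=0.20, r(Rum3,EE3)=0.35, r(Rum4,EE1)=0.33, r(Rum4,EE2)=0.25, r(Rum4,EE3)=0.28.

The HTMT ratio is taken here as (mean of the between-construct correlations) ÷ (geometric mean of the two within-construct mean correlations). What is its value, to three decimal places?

0.547

Mean heterotrait r = 3.49/12 = 0.2908.
Mean within-Rum = 2.41/6 = 0.4017; mean within-EE = 2.11/3 = 0.7033.
Geometric mean = √(0.4017 × 0.7033) = 0.5315.
HTMT = 0.2908 / 0.5315 = 0.547.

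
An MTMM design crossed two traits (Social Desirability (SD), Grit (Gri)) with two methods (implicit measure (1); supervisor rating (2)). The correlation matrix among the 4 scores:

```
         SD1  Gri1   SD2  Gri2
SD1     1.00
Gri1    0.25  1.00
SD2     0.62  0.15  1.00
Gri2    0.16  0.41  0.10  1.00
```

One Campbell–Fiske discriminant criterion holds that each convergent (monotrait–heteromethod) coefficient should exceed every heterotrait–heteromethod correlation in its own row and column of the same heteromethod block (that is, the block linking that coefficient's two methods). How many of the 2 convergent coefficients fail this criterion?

0

Convergent coefficients and their comparison sets:
SD (methods 1·2): 0.62 vs {0.16, 0.15} → pass.
Gri (methods 1·2): 0.41 vs {0.15, 0.16} → pass.
0 of 2 fail.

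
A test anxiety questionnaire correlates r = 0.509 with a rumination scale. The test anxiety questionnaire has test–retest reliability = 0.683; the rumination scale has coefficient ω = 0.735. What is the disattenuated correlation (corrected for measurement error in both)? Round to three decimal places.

r_true = r_obs / √(r_xx · r_yy) = 0.509 / √(0.683 × 0.735) = 0.509 / √0.502005 = 0.509 / 0.7085 ≈ 0.718.

0.718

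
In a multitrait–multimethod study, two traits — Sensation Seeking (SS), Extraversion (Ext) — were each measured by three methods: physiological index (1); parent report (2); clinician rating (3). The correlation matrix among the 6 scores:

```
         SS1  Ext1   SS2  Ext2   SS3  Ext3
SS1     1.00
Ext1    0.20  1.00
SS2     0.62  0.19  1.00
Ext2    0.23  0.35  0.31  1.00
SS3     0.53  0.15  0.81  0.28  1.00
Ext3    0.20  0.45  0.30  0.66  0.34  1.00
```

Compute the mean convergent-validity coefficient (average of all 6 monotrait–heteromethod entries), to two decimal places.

0.57

Convergent values: 0.62, 0.53, 0.81, 0.35, 0.45, 0.66; mean = 3.42/6 = 0.57.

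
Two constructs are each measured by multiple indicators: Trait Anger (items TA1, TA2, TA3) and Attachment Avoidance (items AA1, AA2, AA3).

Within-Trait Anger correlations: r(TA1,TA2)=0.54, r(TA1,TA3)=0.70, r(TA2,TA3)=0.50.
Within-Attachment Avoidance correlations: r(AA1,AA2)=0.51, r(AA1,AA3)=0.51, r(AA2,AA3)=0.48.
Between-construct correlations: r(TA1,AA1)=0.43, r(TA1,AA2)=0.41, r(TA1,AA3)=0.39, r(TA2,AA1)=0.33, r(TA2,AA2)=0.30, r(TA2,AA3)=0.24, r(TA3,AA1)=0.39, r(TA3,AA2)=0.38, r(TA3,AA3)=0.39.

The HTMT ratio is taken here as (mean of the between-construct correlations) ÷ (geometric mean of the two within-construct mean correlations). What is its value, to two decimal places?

Mean between = 3.26/9 = 0.3622.
Mean within-TA = 1.74/3 = 0.5800; mean within-AA = 1.50/3 = 0.5000.
Geometric mean = √(0.5800 × 0.5000) = 0.5385.
HTMT = 0.3622 / 0.5385 = 0.67.

0.67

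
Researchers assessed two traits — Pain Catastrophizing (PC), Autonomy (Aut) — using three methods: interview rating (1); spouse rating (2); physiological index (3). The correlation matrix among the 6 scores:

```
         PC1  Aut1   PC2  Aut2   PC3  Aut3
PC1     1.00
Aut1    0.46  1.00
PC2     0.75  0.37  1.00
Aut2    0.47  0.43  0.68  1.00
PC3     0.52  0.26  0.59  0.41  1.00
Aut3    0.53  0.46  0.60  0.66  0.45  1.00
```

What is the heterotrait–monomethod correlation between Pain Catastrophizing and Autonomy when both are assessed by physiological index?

Different traits, same method: r(PC3, Aut3) = 0.45.

0.45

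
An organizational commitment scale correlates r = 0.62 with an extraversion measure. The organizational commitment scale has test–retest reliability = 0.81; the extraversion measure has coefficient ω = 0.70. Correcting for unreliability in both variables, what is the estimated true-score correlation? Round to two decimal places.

0.82

r_true = r_obs / √(r_xx · r_yy) = 0.62 / √(0.81 × 0.70) = 0.62 / √0.5670 = 0.62 / 0.7530 ≈ 0.82.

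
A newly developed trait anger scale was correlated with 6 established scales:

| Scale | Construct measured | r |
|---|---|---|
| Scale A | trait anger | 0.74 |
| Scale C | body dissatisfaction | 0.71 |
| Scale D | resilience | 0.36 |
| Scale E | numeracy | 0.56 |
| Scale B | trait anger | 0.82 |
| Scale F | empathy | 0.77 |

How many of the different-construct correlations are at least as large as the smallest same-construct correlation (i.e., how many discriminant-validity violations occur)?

Convergent (same construct = trait anger): Scale A, Scale B.
Smallest convergent = 0.74. Discriminant values: 0.71, 0.36, 0.56, 0.77; count ≥ 0.74 → 1.

1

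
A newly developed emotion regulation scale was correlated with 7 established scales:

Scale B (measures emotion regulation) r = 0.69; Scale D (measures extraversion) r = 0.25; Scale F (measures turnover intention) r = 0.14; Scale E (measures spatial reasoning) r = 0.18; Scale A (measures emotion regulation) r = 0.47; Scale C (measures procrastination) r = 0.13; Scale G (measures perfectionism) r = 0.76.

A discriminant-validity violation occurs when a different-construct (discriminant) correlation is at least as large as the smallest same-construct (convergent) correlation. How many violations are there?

1

Convergent (same construct = emotion regulation): Scale B, Scale A.
Smallest convergent = 0.47. Discriminant values: 0.25, 0.14, 0.18, 0.13, 0.76; count ≥ 0.47 → 1.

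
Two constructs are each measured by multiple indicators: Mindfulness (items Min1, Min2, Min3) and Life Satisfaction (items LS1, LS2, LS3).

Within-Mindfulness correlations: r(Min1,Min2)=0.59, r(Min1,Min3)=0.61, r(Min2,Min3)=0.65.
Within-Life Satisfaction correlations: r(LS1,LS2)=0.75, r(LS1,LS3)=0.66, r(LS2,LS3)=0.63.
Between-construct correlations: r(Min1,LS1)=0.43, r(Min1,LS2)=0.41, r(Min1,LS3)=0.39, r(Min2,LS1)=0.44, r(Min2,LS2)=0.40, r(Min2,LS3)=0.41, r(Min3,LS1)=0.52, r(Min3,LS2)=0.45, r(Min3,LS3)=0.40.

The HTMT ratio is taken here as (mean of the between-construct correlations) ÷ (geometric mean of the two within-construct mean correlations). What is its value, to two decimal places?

0.66

Mean heterotrait r = 3.85/9 = 0.4278.
Mean within-Min = 1.85/3 = 0.6167; mean within-LS = 2.04/3 = 0.6800.
Geometric mean = √(0.6167 × 0.6800) = 0.6476.
HTMT = 0.4278 / 0.6476 = 0.66.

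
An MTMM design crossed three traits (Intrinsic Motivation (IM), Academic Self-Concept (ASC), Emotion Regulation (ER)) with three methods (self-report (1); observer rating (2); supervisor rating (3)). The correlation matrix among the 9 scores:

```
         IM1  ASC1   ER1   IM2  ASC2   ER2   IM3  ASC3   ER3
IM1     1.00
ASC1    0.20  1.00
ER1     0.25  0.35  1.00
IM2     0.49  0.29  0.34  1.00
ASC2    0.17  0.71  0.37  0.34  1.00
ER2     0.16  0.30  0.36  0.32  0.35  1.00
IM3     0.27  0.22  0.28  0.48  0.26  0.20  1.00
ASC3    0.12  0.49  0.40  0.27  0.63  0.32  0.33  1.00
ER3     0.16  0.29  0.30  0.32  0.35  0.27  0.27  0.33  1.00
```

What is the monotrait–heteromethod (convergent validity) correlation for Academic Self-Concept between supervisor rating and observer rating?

0.63

Same trait (ASC), different methods: r(ASC3, ASC2) = 0.63.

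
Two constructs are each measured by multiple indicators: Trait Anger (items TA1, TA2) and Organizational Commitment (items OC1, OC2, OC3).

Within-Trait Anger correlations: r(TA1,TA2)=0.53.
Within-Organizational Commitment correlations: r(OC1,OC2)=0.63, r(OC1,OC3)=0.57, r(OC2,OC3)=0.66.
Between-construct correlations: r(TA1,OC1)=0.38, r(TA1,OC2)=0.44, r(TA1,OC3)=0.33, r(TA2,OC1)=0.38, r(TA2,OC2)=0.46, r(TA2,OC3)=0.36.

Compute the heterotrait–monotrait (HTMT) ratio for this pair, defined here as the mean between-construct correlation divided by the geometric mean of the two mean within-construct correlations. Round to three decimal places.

Mean heterotrait r = 2.35/6 = 0.3917.
Mean within-TA = 0.53/1 = 0.5300; mean within-OC = 1.86/3 = 0.6200.
Geometric mean = √(0.5300 × 0.6200) = 0.5732.
HTMT = 0.3917 / 0.5732 = 0.683.

0.683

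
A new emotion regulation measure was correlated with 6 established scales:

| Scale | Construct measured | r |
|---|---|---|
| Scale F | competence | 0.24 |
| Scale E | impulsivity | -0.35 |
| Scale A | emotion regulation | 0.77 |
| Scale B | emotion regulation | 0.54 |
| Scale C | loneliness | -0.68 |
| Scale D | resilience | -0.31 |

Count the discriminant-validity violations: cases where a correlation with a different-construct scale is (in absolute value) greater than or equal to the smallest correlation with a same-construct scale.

Convergent (same construct = emotion regulation): Scale A, Scale B.
Smallest convergent = 0.54. Discriminant |r|: 0.24, 0.35, 0.68, 0.31; count ≥ 0.54 → 1.

1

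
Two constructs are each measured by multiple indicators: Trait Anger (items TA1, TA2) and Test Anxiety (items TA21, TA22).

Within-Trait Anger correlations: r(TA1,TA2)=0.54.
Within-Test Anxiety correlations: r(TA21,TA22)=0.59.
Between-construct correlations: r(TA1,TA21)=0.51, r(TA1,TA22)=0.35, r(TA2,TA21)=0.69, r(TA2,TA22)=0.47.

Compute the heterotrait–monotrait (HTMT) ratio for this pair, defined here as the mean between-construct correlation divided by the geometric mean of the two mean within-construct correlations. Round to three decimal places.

Mean between = 2.02/4 = 0.5050.
Mean within-TA = 0.54/1 = 0.5400; mean within-TA2 = 0.59/1 = 0.5900.
Geometric mean = √(0.5400 × 0.5900) = 0.5644.
HTMT = 0.5050 / 0.5644 = 0.895.

0.895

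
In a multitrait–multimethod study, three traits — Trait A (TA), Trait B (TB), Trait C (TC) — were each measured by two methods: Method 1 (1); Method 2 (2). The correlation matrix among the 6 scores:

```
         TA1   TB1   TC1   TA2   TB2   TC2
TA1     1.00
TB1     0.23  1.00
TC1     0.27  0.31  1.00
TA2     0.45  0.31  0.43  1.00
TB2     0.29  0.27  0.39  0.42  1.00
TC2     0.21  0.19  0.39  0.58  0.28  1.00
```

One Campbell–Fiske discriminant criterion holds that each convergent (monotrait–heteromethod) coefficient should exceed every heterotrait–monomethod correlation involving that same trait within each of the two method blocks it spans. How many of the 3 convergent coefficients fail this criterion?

3

Checking each validity diagonal entry against its comparison values:
TA (methods 1·2): 0.45 vs {0.23, 0.42, 0.27, 0.58} → fail.
TB (methods 1·2): 0.27 vs {0.23, 0.42, 0.31, 0.28} → fail.
TC (methods 1·2): 0.39 vs {0.27, 0.58, 0.31, 0.28} → fail.
3 of 3 fail.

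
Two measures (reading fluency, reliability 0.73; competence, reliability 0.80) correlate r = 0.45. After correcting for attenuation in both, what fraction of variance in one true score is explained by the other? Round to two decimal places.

0.35

Disattenuated r = 0.45 / √(0.73 × 0.80) = 0.45 / 0.7642 = 0.5889.
Shared true-score variance = 0.5889² = 0.3468 ≈ 0.35.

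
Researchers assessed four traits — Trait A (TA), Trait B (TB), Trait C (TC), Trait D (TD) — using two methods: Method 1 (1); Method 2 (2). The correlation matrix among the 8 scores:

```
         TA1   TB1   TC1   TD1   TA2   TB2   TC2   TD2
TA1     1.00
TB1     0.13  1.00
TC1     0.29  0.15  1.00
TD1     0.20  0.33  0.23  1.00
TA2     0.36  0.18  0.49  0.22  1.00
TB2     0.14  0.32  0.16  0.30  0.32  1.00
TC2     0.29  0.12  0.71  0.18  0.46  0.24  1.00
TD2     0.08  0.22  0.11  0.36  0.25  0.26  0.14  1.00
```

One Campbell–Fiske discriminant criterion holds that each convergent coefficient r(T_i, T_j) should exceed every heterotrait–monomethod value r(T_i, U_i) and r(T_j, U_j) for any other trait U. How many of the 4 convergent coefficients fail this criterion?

2

Checking each validity diagonal entry against its comparison values:
TA (methods 1·2): 0.36 vs {0.13, 0.32, 0.29, 0.46, 0.20, 0.25} → fail.
TB (methods 1·2): 0.32 vs {0.13, 0.32, 0.15, 0.24, 0.33, 0.26} → fail.
TC (methods 1·2): 0.71 vs {0.29, 0.46, 0.15, 0.24, 0.23, 0.14} → pass.
TD (methods 1·2): 0.36 vs {0.20, 0.25, 0.33, 0.26, 0.23, 0.14} → pass.
2 of 4 fail.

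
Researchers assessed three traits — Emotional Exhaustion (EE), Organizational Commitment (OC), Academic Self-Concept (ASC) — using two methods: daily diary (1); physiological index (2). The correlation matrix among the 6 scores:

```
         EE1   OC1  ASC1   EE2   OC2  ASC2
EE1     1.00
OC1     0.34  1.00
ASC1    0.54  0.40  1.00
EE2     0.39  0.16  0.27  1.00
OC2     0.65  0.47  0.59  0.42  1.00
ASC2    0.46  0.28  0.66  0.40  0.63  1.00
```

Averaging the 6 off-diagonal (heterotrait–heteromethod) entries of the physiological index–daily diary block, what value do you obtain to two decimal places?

0.40

HTHM values (method 2 × method 1): 0.16, 0.27, 0.65, 0.59, 0.46, 0.28; mean = 2.41/6 = 0.40.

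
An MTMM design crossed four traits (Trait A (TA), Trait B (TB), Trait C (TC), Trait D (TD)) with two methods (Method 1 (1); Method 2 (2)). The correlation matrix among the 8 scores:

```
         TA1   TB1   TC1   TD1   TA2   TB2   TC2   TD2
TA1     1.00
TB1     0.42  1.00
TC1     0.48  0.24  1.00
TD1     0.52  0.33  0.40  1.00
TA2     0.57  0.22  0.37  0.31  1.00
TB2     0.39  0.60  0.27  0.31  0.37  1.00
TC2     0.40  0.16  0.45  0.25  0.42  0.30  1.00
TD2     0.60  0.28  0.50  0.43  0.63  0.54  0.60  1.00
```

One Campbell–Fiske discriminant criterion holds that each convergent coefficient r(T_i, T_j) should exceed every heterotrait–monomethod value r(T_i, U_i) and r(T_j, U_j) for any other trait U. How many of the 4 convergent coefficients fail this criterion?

Convergent coefficients and their comparison sets:
TA (methods 1·2): 0.57 vs {0.42, 0.37, 0.48, 0.42, 0.52, 0.63} → fail.
TB (methods 1·2): 0.60 vs {0.42, 0.37, 0.24, 0.30, 0.33, 0.54} → pass.
TC (methods 1·2): 0.45 vs {0.48, 0.42, 0.24, 0.30, 0.40, 0.60} → fail.
TD (methods 1·2): 0.43 vs {0.52, 0.63, 0.33, 0.54, 0.40, 0.60} → fail.
3 of 4 fail.

3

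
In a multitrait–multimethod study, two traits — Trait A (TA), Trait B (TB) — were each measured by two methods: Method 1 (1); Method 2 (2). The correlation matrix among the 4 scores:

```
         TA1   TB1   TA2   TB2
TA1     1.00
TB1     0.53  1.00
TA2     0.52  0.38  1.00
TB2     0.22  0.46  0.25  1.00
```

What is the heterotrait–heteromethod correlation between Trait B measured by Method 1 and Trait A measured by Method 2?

0.38

Different traits and methods: r(TB1, TA2) = 0.38.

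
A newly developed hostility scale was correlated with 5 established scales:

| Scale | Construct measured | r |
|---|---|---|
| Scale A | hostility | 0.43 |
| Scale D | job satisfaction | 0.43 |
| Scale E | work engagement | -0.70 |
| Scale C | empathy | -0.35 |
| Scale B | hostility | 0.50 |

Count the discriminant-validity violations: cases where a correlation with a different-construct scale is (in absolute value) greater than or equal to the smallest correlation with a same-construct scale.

2

Convergent (same construct = hostility): Scale A, Scale B.
Smallest convergent = 0.43. Discriminant |r|: 0.43, 0.70, 0.35; count ≥ 0.43 → 2.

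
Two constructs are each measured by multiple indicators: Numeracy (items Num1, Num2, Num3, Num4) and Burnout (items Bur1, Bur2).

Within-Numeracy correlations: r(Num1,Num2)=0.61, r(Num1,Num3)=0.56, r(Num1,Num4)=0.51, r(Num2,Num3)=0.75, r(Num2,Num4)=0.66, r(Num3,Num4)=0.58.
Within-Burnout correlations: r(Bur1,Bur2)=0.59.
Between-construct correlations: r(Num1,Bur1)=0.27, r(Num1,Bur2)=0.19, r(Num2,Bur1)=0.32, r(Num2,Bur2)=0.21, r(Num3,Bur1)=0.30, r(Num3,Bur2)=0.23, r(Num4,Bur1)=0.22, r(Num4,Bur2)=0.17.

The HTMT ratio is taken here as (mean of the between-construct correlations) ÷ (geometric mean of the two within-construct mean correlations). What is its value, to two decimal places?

0.40

Mean heterotrait r = 1.91/8 = 0.2388.
Mean within-Num = 3.67/6 = 0.6117; mean within-Bur = 0.59/1 = 0.5900.
Geometric mean = √(0.6117 × 0.5900) = 0.6008.
HTMT = 0.2388 / 0.6008 = 0.40.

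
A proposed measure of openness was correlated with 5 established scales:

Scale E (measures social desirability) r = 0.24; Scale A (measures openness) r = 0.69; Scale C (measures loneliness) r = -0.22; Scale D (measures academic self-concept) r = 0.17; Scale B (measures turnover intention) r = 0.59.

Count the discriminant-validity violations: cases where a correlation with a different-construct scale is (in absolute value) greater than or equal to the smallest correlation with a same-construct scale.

Convergent (same construct = openness): Scale A.
Smallest convergent = 0.69. Discriminant |r|: 0.24, 0.22, 0.17, 0.59; count ≥ 0.69 → 0.

0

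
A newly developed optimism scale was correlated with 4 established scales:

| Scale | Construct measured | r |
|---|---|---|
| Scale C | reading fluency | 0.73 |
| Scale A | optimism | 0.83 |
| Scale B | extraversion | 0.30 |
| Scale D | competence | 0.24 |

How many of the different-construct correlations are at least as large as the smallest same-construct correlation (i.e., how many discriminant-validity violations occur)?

Convergent (same construct = optimism): Scale A.
Smallest convergent = 0.83. Discriminant values: 0.73, 0.30, 0.24; count ≥ 0.83 → 0.

0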